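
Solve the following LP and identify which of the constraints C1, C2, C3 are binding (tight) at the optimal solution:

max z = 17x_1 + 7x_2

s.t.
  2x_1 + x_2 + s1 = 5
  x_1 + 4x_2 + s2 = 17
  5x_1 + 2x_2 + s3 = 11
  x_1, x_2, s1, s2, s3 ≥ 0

At x_1 = 1, x_2 = 3, compute slack b - a·x for each constraint:
  C1: 5 − 5 = 0  (binding)
  C2: 17 − 13 = 4  (slack)
  C3: 11 − 11 = 0  (binding)

Optimal: x_1 = 1, x_2 = 3
Binding: C1, C3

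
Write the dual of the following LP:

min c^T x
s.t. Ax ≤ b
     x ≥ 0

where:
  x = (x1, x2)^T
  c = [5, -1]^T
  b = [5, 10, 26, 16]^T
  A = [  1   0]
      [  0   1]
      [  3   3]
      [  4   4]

Primal min cᵀx s.t. Ax ≤ b, x ≥ 0  →  Dual max −bᵀy s.t. Aᵀy ≥ −c, y ≥ 0.

Maximize: z = -5y1 - 10y2 - 26y3 - 16y4

Subject to:
  y1 + 3y3 + 4y4 ≥ -5
  y2 + 3y3 + 4y4 ≥ 1
  y1, y2, y3, y4 ≥ 0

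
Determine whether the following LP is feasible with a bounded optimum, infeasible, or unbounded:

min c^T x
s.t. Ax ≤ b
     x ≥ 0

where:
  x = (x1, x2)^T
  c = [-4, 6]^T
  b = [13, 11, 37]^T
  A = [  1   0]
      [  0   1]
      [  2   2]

Feasible with a bounded optimal solution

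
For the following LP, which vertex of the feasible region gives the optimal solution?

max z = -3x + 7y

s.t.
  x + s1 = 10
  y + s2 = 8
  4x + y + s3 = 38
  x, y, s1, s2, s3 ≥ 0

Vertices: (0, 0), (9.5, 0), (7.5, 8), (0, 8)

Evaluate the objective at each vertex of the feasible region:
  z(0, 0) = 0
  z(9.5, 0) = -28.5
  z(7.5, 8) = 33.5
  z(0, 8) = 56  ←
The maximum is at x = 0, y = 8.

(0, 8)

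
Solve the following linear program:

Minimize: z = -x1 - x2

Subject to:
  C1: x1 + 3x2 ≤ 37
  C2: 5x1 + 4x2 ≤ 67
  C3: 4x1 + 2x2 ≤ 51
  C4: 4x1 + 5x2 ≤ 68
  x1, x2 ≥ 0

Evaluate the objective at each vertex of the feasible region:
  z(0, 0) = 0
  z(12.75, 0) = -12.75
  z(11.67, 2.167) = -13.83
  z(7, 8) = -15  ←
  z(2.714, 11.43) = -14.14
  z(0, 12.33) = -12.33
The minimum is at x1 = 7, x2 = 8.

x1 = 7, x2 = 8, z = -15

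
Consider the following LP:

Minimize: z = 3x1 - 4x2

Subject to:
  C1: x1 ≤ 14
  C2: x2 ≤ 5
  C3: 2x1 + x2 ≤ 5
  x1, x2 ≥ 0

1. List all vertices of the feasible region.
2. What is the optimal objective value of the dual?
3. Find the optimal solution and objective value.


1. (0, 0), (2.5, 0), (0, 5)
2. -20
3. x1 = 0, x2 = 5, z = -20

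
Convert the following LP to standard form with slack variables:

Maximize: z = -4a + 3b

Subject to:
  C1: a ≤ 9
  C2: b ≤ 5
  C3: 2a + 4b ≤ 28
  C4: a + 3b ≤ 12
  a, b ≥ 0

max z = -4a + 3b

s.t.
  a + s1 = 9
  b + s2 = 5
  2a + 4b + s3 = 28
  a + 3b + s4 = 12
  a, b, s1, s2, s3, s4 ≥ 0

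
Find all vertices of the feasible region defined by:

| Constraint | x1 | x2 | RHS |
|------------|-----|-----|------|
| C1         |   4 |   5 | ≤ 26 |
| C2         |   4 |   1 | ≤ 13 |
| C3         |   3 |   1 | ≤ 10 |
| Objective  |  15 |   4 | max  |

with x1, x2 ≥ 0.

(0, 0), (3.25, 0), (3, 1), (2.182, 3.455), (0, 5.2)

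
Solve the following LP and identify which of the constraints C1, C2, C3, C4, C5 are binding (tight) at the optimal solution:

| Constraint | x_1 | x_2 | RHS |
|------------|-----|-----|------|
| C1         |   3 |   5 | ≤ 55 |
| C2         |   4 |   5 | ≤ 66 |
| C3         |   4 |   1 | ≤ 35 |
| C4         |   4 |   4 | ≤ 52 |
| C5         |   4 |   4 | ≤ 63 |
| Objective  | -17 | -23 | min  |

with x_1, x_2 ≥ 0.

At x_1 = 5, x_2 = 8, compute slack b - a·x for each constraint:
  C1: 55 − 55 = 0  (binding)
  C2: 66 − 60 = 6  (slack)
  C3: 35 − 28 = 7  (slack)
  C4: 52 − 52 = 0  (binding)
  C5: 63 − 52 = 11  (slack)

Optimal: x_1 = 5, x_2 = 8
Binding: C1, C4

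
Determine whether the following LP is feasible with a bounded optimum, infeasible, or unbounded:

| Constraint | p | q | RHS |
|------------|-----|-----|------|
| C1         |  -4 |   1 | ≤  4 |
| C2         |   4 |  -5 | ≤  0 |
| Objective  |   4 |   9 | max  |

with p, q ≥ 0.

Unbounded (objective can increase without bound)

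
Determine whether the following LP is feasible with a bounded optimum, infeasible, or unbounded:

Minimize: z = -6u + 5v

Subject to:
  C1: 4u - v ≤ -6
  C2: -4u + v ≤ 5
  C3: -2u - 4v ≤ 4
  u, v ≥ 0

Infeasible (no feasible solution exists)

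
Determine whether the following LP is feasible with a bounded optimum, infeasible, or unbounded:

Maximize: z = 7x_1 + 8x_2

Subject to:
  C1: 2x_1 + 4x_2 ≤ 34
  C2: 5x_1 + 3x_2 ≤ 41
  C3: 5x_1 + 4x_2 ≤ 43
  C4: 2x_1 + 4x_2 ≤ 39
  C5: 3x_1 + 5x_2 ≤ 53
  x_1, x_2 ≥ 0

Feasible with a bounded optimal solution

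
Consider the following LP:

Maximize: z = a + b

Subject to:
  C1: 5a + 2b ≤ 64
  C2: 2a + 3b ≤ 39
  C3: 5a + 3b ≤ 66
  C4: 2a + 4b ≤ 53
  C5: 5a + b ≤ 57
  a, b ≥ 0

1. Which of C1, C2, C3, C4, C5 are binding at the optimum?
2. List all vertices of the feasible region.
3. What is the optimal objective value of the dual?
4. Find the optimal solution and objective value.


1. C2, C3
2. (0, 0), (11.4, 0), (10.5, 4.5), (9, 7), (0, 13)
3. 16
4. a = 9, b = 7, z = 16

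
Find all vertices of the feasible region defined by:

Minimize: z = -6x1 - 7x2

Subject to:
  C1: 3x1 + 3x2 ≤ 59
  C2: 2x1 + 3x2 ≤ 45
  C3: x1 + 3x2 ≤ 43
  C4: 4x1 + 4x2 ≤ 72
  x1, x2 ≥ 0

(0, 0), (18, 0), (9, 9), (2, 13.67), (0, 14.33)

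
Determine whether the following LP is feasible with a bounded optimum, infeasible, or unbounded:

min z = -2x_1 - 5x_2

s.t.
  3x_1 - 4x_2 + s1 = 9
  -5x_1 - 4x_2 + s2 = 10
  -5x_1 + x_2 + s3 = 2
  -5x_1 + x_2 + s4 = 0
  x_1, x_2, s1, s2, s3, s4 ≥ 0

Unbounded (objective can decrease without bound)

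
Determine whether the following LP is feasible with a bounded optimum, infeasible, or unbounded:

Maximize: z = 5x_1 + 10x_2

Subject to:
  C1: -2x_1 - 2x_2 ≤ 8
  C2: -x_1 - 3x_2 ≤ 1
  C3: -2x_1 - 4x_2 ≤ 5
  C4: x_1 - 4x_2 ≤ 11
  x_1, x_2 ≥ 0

Unbounded (objective can increase without bound)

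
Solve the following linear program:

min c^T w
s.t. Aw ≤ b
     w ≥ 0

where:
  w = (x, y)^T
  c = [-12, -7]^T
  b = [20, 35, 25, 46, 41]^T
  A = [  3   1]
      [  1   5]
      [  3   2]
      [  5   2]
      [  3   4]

Evaluate the objective at each vertex of the feasible region:
  z(0, 0) = 0
  z(6.667, 0) = -80
  z(5, 5) = -95  ←
  z(4.231, 6.154) = -93.85
  z(0, 7) = -49
The minimum is at x = 5, y = 5.

x = 5, y = 5, z = -95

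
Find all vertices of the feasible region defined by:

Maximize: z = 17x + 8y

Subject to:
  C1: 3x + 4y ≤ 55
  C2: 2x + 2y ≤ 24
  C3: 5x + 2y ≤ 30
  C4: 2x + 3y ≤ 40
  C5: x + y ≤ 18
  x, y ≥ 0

(0, 0), (6, 0), (2, 10), (0, 12)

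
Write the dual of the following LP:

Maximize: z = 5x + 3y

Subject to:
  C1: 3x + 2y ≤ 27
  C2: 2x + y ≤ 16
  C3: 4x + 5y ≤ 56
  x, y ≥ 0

Primal max cᵀx s.t. Ax ≤ b, x ≥ 0  →  Dual min bᵀy s.t. Aᵀy ≥ c, y ≥ 0.

Minimize: z = 27y1 + 16y2 + 56y3

Subject to:
  3y1 + 2y2 + 4y3 ≥ 5
  2y1 + y2 + 5y3 ≥ 3
  y1, y2, y3 ≥ 0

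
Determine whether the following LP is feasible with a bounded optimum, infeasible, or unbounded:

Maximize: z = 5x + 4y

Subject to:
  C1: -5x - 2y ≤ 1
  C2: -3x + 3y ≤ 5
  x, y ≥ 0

Unbounded (objective can increase without bound)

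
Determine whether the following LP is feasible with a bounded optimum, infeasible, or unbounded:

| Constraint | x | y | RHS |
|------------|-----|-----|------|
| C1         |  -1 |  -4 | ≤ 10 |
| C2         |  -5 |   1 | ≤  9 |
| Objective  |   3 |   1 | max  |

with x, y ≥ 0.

Unbounded (objective can increase without bound)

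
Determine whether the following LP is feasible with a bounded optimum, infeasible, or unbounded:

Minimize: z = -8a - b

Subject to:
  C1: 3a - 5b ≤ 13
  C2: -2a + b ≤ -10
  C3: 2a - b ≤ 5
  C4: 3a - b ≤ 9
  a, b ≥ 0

Infeasible (no feasible solution exists)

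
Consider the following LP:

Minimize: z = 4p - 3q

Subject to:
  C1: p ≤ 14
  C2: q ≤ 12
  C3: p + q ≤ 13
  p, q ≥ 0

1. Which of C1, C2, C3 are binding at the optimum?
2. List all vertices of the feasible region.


1. C2
2. (0, 0), (13, 0), (1, 12), (0, 12)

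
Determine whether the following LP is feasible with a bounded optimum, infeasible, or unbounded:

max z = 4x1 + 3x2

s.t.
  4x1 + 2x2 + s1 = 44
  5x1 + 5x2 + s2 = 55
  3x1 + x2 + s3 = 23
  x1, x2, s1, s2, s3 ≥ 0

Feasible with a bounded optimal solution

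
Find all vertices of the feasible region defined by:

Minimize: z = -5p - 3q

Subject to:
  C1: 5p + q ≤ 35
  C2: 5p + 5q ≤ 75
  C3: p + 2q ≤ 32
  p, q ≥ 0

(0, 0), (7, 0), (5, 10), (0, 15)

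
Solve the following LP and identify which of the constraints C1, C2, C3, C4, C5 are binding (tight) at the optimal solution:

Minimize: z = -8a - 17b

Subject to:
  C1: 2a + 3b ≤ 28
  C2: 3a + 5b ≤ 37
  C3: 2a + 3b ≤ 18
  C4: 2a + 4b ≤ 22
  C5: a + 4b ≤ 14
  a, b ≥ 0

At a = 6, b = 2, compute slack b - a·x for each constraint:
  C1: 28 − 18 = 10  (slack)
  C2: 37 − 28 = 9  (slack)
  C3: 18 − 18 = 0  (binding)
  C4: 22 − 20 = 2  (slack)
  C5: 14 − 14 = 0  (binding)

Optimal: a = 6, b = 2
Binding: C3, C5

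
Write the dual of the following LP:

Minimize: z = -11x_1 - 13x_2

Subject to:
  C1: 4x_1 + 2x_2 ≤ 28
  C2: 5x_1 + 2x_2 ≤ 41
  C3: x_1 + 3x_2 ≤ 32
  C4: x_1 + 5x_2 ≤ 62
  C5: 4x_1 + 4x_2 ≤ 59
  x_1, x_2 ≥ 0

Primal min cᵀx s.t. Ax ≤ b, x ≥ 0  →  Dual max −bᵀy s.t. Aᵀy ≥ −c, y ≥ 0.

Maximize: z = -28y1 - 41y2 - 32y3 - 62y4 - 59y5

Subject to:
  4y1 + 5y2 + y3 + y4 + 4y5 ≥ 11
  2y1 + 2y2 + 3y3 + 5y4 + 4y5 ≥ 13
  y1, y2, y3, y4, y5 ≥ 0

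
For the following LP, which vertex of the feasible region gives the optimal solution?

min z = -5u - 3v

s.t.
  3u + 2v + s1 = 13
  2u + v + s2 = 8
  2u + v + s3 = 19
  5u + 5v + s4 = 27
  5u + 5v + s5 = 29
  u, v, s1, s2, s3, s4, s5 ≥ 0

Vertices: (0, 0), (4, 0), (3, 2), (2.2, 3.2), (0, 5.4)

Evaluate the objective at each vertex of the feasible region:
  z(0, 0) = 0
  z(4, 0) = -20
  z(3, 2) = -21  ←
  z(2.2, 3.2) = -20.6
  z(0, 5.4) = -16.2
The minimum is at u = 3, v = 2.

(3, 2)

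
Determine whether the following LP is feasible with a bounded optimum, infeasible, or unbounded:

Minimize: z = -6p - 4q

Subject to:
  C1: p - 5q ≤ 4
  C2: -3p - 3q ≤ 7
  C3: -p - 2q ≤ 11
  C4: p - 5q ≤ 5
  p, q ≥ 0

Unbounded (objective can decrease without bound)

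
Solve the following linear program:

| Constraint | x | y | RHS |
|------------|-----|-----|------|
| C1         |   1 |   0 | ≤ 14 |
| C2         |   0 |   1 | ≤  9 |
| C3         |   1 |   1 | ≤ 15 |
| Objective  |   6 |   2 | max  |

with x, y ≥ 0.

Evaluate the objective at each vertex of the feasible region:
  z(0, 0) = 0
  z(14, 0) = 84
  z(14, 1) = 86  ←
  z(6, 9) = 54
  z(0, 9) = 18
The maximum is at x = 14, y = 1.

x = 14, y = 1, z = 86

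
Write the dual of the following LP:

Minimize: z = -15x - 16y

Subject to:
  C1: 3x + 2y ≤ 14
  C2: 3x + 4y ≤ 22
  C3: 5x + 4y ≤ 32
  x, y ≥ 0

Primal min cᵀx s.t. Ax ≤ b, x ≥ 0  →  Dual max −bᵀy s.t. Aᵀy ≥ −c, y ≥ 0.

Maximize: z = -14y1 - 22y2 - 32y3

Subject to:
  3y1 + 3y2 + 5y3 ≥ 15
  2y1 + 4y2 + 4y3 ≥ 16
  y1, y2, y3 ≥ 0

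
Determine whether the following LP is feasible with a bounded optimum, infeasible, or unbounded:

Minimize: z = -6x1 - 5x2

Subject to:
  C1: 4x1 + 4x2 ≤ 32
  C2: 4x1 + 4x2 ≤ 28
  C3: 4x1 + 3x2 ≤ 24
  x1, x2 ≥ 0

Feasible with a bounded optimal solution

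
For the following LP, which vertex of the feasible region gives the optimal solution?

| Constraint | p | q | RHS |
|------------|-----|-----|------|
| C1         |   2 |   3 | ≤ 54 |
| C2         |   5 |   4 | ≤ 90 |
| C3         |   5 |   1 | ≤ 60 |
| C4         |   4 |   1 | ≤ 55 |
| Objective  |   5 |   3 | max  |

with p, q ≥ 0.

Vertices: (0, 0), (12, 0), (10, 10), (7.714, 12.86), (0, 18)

Evaluate the objective at each vertex of the feasible region:
  z(0, 0) = 0
  z(12, 0) = 60
  z(10, 10) = 80  ←
  z(7.714, 12.86) = 77.14
  z(0, 18) = 54
The maximum is at p = 10, q = 10.

(10, 10)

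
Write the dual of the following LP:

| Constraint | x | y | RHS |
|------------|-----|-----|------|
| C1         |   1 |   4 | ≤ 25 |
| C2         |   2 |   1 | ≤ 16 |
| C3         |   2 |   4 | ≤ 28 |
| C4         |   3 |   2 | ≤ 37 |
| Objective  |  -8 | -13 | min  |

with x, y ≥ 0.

Primal min cᵀx s.t. Ax ≤ b, x ≥ 0  →  Dual max −bᵀy s.t. Aᵀy ≥ −c, y ≥ 0.

Maximize: z = -25y1 - 16y2 - 28y3 - 37y4

Subject to:
  y1 + 2y2 + 2y3 + 3y4 ≥ 8
  4y1 + y2 + 4y3 + 2y4 ≥ 13
  y1, y2, y3, y4 ≥ 0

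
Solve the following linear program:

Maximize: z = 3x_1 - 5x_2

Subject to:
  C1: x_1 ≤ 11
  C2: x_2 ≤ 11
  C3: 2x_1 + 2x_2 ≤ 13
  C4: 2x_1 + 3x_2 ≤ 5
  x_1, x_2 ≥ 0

Evaluate the objective at each vertex of the feasible region:
  z(0, 0) = 0
  z(2.5, 0) = 7.5  ←
  z(0, 1.667) = -8.333
The maximum is at x_1 = 2.5, x_2 = 0.

x_1 = 2.5, x_2 = 0, z = 7.5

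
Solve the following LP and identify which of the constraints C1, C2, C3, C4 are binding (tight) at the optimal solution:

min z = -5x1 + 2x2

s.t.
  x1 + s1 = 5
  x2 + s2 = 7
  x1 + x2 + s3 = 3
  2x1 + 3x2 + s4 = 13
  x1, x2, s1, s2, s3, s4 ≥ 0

At x1 = 3, x2 = 0, compute slack b - a·x for each constraint:
  C1: 5 − 3 = 2  (slack)
  C2: 7 − 0 = 7  (slack)
  C3: 3 − 3 = 0  (binding)
  C4: 13 − 6 = 7  (slack)

Optimal: x1 = 3, x2 = 0
Binding: C3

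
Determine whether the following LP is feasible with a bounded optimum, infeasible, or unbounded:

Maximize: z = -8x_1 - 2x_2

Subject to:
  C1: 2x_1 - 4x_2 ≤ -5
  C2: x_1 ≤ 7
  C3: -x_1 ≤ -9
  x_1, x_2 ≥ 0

Infeasible (no feasible solution exists)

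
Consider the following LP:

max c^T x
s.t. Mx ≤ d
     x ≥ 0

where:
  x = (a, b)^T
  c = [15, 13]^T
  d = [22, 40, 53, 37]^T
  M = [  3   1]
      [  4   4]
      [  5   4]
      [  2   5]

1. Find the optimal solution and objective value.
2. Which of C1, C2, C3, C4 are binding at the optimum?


1. a = 6, b = 4, z = 142
2. C1, C2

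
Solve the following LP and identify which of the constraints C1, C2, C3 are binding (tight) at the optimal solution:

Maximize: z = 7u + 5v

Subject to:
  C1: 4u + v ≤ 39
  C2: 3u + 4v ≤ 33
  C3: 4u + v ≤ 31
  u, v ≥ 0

At u = 7, v = 3, compute slack b - a·x for each constraint:
  C1: 39 − 31 = 8  (slack)
  C2: 33 − 33 = 0  (binding)
  C3: 31 − 31 = 0  (binding)

Optimal: u = 7, v = 3
Binding: C2, C3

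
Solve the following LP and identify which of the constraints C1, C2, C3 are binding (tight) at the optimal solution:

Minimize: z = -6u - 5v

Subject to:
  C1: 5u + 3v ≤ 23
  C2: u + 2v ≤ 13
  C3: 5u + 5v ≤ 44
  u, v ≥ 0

At u = 1, v = 6, compute slack b - a·x for each constraint:
  C1: 23 − 23 = 0  (binding)
  C2: 13 − 13 = 0  (binding)
  C3: 44 − 35 = 9  (slack)

Optimal: u = 1, v = 6
Binding: C1, C2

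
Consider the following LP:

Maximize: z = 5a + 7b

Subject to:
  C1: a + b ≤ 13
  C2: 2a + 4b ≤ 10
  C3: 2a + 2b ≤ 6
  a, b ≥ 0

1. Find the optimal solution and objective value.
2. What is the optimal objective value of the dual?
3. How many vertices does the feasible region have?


1. a = 1, b = 2, z = 19
2. 19
3. 4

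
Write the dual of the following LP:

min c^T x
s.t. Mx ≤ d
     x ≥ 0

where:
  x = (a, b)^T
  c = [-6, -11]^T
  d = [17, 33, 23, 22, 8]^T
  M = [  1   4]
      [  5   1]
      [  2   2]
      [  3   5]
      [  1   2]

Primal min cᵀx s.t. Ax ≤ b, x ≥ 0  →  Dual max −bᵀy s.t. Aᵀy ≥ −c, y ≥ 0.

Maximize: z = -17y1 - 33y2 - 23y3 - 22y4 - 8y5

Subject to:
  y1 + 5y2 + 2y3 + 3y4 + y5 ≥ 6
  4y1 + y2 + 2y3 + 5y4 + 2y5 ≥ 11
  y1, y2, y3, y4, y5 ≥ 0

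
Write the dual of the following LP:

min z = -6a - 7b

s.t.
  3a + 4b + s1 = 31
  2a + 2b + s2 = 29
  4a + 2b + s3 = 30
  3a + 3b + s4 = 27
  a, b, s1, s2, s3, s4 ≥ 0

Primal min cᵀx s.t. Ax ≤ b, x ≥ 0  →  Dual max −bᵀy s.t. Aᵀy ≥ −c, y ≥ 0.

Maximize: z = -31y1 - 29y2 - 30y3 - 27y4

Subject to:
  3y1 + 2y2 + 4y3 + 3y4 ≥ 6
  4y1 + 2y2 + 2y3 + 3y4 ≥ 7
  y1, y2, y3, y4 ≥ 0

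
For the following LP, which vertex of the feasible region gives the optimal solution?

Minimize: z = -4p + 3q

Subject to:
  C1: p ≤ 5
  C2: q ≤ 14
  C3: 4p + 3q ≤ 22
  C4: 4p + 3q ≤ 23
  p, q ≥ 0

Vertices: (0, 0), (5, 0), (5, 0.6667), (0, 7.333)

Evaluate the objective at each vertex of the feasible region:
  z(0, 0) = 0
  z(5, 0) = -20  ←
  z(5, 0.6667) = -18
  z(0, 7.333) = 22
The minimum is at p = 5, q = 0.

(5, 0)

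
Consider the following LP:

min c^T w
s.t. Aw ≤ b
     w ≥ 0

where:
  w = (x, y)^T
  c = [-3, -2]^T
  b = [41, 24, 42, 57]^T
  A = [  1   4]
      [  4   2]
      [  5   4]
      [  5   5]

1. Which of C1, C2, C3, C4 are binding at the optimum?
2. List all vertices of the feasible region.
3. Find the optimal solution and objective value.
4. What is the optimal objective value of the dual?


1. C2, C3
2. (0, 0), (6, 0), (2, 8), (0.25, 10.19), (0, 10.25)
3. x = 2, y = 8, z = -22
4. -22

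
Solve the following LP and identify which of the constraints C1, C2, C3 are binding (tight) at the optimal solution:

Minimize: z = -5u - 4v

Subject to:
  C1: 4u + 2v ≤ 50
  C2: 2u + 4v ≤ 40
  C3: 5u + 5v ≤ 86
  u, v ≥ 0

At u = 10, v = 5, compute slack b - a·x for each constraint:
  C1: 50 − 50 = 0  (binding)
  C2: 40 − 40 = 0  (binding)
  C3: 86 − 75 = 11  (slack)

Optimal: u = 10, v = 5
Binding: C1, C2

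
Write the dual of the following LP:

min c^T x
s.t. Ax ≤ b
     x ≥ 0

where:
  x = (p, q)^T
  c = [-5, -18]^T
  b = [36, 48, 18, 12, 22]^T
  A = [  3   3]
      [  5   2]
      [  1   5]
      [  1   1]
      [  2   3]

Primal min cᵀx s.t. Ax ≤ b, x ≥ 0  →  Dual max −bᵀy s.t. Aᵀy ≥ −c, y ≥ 0.

Maximize: z = -36y1 - 48y2 - 18y3 - 12y4 - 22y5

Subject to:
  3y1 + 5y2 + y3 + y4 + 2y5 ≥ 5
  3y1 + 2y2 + 5y3 + y4 + 3y5 ≥ 18
  y1, y2, y3, y4, y5 ≥ 0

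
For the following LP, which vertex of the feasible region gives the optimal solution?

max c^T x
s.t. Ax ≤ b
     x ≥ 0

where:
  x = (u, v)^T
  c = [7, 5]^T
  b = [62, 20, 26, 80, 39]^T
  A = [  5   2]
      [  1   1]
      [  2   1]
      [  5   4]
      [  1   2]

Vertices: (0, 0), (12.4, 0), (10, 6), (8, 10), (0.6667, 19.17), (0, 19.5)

Evaluate the objective at each vertex of the feasible region:
  z(0, 0) = 0
  z(12.4, 0) = 86.8
  z(10, 6) = 100
  z(8, 10) = 106  ←
  z(0.6667, 19.17) = 100.5
  z(0, 19.5) = 97.5
The maximum is at u = 8, v = 10.

(8, 10)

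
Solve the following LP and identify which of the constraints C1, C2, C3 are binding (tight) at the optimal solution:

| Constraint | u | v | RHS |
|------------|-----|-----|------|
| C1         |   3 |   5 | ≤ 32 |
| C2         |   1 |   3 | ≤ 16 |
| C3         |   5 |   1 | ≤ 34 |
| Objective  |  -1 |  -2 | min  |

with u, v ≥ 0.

At u = 4, v = 4, compute slack b - a·x for each constraint:
  C1: 32 − 32 = 0  (binding)
  C2: 16 − 16 = 0  (binding)
  C3: 34 − 24 = 10  (slack)

Optimal: u = 4, v = 4
Binding: C1, C2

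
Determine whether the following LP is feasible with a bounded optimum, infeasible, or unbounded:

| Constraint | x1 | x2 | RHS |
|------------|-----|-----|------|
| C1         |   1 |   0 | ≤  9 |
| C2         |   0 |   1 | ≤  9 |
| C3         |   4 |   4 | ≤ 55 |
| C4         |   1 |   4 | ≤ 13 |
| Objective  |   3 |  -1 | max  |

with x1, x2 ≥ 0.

Feasible with a bounded optimal solution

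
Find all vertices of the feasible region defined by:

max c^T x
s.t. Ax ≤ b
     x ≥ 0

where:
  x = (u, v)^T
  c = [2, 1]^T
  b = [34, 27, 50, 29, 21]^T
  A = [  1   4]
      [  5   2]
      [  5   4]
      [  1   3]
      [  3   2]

(0, 0), (5.4, 0), (3, 6), (1.6, 8.1), (0, 8.5)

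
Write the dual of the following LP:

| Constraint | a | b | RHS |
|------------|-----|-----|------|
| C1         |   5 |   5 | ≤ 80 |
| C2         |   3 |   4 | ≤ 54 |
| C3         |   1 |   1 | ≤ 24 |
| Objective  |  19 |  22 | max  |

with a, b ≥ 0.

Primal max cᵀx s.t. Ax ≤ b, x ≥ 0  →  Dual min bᵀy s.t. Aᵀy ≥ c, y ≥ 0.

Minimize: z = 80y1 + 54y2 + 24y3

Subject to:
  5y1 + 3y2 + y3 ≥ 19
  5y1 + 4y2 + y3 ≥ 22
  y1, y2, y3 ≥ 0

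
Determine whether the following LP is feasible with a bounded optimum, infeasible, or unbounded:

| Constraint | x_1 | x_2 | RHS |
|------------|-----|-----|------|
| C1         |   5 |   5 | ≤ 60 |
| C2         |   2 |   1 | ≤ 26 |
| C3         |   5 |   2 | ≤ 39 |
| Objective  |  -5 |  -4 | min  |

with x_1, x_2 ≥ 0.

Feasible with a bounded optimal solution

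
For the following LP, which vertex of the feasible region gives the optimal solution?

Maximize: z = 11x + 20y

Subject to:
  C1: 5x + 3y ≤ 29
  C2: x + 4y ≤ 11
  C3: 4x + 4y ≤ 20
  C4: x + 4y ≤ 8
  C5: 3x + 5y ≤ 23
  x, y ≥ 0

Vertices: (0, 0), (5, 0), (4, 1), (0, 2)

Evaluate the objective at each vertex of the feasible region:
  z(0, 0) = 0
  z(5, 0) = 55
  z(4, 1) = 64  ←
  z(0, 2) = 40
The maximum is at x = 4, y = 1.

(4, 1)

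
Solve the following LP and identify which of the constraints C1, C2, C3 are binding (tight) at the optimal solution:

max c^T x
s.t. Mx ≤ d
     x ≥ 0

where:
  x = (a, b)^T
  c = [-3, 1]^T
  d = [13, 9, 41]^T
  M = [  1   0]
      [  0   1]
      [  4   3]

At a = 0, b = 9, compute slack b - a·x for each constraint:
  C1: 13 − 0 = 13  (slack)
  C2: 9 − 9 = 0  (binding)
  C3: 41 − 27 = 14  (slack)

Optimal: a = 0, b = 9
Binding: C2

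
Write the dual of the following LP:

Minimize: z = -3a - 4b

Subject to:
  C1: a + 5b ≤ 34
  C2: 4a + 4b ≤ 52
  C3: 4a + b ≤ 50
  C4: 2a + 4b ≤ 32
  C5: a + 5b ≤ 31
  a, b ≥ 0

Primal min cᵀx s.t. Ax ≤ b, x ≥ 0  →  Dual max −bᵀy s.t. Aᵀy ≥ −c, y ≥ 0.

Maximize: z = -34y1 - 52y2 - 50y3 - 32y4 - 31y5

Subject to:
  y1 + 4y2 + 4y3 + 2y4 + y5 ≥ 3
  5y1 + 4y2 + y3 + 4y4 + 5y5 ≥ 4
  y1, y2, y3, y4, y5 ≥ 0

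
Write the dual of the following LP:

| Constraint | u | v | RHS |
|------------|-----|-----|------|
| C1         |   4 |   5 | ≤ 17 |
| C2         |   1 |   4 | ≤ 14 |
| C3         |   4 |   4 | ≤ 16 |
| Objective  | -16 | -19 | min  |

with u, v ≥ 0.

Primal min cᵀx s.t. Ax ≤ b, x ≥ 0  →  Dual max −bᵀy s.t. Aᵀy ≥ −c, y ≥ 0.

Maximize: z = -17y1 - 14y2 - 16y3

Subject to:
  4y1 + y2 + 4y3 ≥ 16
  5y1 + 4y2 + 4y3 ≥ 19
  y1, y2, y3 ≥ 0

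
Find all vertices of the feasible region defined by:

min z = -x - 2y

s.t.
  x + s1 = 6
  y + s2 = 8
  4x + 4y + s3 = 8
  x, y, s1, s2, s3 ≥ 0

(0, 0), (2, 0), (0, 2)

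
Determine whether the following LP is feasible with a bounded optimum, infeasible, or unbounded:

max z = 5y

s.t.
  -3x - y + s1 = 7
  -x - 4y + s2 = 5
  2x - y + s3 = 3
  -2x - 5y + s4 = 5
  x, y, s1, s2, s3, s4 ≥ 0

Unbounded (objective can increase without bound)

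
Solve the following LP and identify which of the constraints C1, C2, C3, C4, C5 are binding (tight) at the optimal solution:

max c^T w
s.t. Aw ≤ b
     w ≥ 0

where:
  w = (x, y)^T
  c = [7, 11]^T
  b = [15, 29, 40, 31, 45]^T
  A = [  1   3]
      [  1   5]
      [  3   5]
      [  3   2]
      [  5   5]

At x = 6, y = 3, compute slack b - a·x for each constraint:
  C1: 15 − 15 = 0  (binding)
  C2: 29 − 21 = 8  (slack)
  C3: 40 − 33 = 7  (slack)
  C4: 31 − 24 = 7  (slack)
  C5: 45 − 45 = 0  (binding)

Optimal: x = 6, y = 3
Binding: C1, C5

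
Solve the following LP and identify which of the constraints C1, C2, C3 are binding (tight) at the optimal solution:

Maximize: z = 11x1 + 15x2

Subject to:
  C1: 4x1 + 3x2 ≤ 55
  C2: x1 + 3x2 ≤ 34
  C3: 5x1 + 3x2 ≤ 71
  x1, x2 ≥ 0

At x1 = 7, x2 = 9, compute slack b - a·x for each constraint:
  C1: 55 − 55 = 0  (binding)
  C2: 34 − 34 = 0  (binding)
  C3: 71 − 62 = 9  (slack)

Optimal: x1 = 7, x2 = 9
Binding: C1, C2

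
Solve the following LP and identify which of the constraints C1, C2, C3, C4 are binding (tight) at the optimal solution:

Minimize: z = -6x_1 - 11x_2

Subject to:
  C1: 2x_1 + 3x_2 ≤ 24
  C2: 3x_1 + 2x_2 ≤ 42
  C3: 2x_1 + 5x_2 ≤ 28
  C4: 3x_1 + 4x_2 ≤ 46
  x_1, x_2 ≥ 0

At x_1 = 9, x_2 = 2, compute slack b - a·x for each constraint:
  C1: 24 − 24 = 0  (binding)
  C2: 42 − 31 = 11  (slack)
  C3: 28 − 28 = 0  (binding)
  C4: 46 − 35 = 11  (slack)

Optimal: x_1 = 9, x_2 = 2
Binding: C1, C3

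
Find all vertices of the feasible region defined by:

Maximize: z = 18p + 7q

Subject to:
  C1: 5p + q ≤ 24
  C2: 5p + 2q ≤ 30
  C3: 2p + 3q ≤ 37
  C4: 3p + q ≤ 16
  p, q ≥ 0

(0, 0), (4.8, 0), (4, 4), (2, 10), (1.455, 11.36), (0, 12.33)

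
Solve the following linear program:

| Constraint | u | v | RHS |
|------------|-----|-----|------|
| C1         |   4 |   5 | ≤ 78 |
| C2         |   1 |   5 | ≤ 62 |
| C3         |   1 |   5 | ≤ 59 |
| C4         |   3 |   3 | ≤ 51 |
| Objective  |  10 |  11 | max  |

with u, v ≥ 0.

Evaluate the objective at each vertex of the feasible region:
  z(0, 0) = 0
  z(17, 0) = 170
  z(7, 10) = 180  ←
  z(6.333, 10.53) = 179.2
  z(0, 11.8) = 129.8
The maximum is at u = 7, v = 10.

u = 7, v = 10, z = 180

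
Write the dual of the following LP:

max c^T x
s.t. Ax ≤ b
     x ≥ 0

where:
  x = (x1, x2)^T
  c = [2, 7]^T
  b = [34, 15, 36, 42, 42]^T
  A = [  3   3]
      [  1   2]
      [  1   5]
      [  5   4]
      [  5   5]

Primal max cᵀx s.t. Ax ≤ b, x ≥ 0  →  Dual min bᵀy s.t. Aᵀy ≥ c, y ≥ 0.

Minimize: z = 34y1 + 15y2 + 36y3 + 42y4 + 42y5

Subject to:
  3y1 + y2 + y3 + 5y4 + 5y5 ≥ 2
  3y1 + 2y2 + 5y3 + 4y4 + 5y5 ≥ 7
  y1, y2, y3, y4, y5 ≥ 0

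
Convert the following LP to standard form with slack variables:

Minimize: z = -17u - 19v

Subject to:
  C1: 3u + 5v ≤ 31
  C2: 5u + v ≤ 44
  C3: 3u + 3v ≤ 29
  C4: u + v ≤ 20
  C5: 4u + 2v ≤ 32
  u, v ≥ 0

min z = -17u - 19v

s.t.
  3u + 5v + s1 = 31
  5u + v + s2 = 44
  3u + 3v + s3 = 29
  u + v + s4 = 20
  4u + 2v + s5 = 32
  u, v, s1, s2, s3, s4, s5 ≥ 0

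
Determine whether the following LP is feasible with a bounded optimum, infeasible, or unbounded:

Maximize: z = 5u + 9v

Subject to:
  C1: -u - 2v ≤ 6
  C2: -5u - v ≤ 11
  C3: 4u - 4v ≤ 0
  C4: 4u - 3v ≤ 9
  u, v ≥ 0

Unbounded (objective can increase without bound)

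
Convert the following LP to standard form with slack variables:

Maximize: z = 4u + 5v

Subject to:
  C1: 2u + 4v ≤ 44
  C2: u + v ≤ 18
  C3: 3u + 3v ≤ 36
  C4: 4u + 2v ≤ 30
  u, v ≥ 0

max z = 4u + 5v

s.t.
  2u + 4v + s1 = 44
  u + v + s2 = 18
  3u + 3v + s3 = 36
  4u + 2v + s4 = 30
  u, v, s1, s2, s3, s4 ≥ 0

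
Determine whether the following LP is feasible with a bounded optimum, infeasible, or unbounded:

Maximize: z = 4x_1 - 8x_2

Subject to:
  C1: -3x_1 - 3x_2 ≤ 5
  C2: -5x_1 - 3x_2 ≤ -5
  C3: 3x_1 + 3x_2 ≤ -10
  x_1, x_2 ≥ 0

Infeasible (no feasible solution exists)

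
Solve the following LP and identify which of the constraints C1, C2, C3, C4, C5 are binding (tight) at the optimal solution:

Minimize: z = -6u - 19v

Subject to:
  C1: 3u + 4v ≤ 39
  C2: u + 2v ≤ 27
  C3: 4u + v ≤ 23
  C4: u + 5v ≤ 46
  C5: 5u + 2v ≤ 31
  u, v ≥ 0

At u = 1, v = 9, compute slack b - a·x for each constraint:
  C1: 39 − 39 = 0  (binding)
  C2: 27 − 19 = 8  (slack)
  C3: 23 − 13 = 10  (slack)
  C4: 46 − 46 = 0  (binding)
  C5: 31 − 23 = 8  (slack)

Optimal: u = 1, v = 9
Binding: C1, C4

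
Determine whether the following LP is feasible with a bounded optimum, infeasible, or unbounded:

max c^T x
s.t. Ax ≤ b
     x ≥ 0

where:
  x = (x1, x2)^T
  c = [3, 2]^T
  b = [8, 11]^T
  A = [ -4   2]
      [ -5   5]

Unbounded (objective can increase without bound)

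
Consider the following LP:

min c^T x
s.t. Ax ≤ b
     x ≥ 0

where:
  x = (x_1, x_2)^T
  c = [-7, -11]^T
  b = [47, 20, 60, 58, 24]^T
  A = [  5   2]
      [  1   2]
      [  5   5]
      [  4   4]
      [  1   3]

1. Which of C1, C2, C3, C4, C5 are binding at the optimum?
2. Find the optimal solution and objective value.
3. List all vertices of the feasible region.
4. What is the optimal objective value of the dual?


1. C3, C5
2. x_1 = 6, x_2 = 6, z = -108
3. (0, 0), (9.4, 0), (7.667, 4.333), (6, 6), (0, 8)
4. -108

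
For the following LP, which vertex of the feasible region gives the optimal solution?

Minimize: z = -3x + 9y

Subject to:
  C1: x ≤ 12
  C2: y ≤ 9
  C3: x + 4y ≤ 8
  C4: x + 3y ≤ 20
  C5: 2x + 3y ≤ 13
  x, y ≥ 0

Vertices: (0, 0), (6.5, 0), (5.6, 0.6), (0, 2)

Evaluate the objective at each vertex of the feasible region:
  z(0, 0) = 0
  z(6.5, 0) = -19.5  ←
  z(5.6, 0.6) = -11.4
  z(0, 2) = 18
The minimum is at x = 6.5, y = 0.

(6.5, 0)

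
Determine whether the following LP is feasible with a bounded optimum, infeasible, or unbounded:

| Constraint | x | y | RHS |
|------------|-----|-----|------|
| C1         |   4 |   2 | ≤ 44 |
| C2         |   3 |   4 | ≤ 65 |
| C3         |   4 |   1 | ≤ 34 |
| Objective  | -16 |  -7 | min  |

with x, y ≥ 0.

Feasible with a bounded optimal solution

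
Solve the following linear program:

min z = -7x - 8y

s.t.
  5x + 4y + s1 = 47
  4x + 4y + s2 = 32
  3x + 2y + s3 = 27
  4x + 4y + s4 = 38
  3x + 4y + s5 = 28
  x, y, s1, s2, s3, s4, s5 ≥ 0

Evaluate the objective at each vertex of the feasible region:
  z(0, 0) = 0
  z(8, 0) = -56
  z(4, 4) = -60  ←
  z(0, 7) = -56
The minimum is at x = 4, y = 4.

x = 4, y = 4, z = -60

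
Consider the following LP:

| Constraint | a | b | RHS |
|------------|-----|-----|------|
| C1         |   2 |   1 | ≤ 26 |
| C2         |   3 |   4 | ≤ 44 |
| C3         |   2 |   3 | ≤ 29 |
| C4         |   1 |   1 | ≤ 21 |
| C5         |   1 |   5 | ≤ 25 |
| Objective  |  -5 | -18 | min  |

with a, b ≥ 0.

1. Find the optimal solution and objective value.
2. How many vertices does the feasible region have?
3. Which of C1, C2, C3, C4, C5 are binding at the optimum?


1. a = 10, b = 3, z = -104
2. 5
3. C3, C5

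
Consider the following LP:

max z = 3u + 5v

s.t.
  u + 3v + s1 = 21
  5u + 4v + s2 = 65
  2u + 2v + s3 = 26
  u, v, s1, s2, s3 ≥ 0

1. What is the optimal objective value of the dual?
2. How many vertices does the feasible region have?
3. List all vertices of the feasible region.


1. 47
2. 4
3. (0, 0), (13, 0), (9, 4), (0, 7)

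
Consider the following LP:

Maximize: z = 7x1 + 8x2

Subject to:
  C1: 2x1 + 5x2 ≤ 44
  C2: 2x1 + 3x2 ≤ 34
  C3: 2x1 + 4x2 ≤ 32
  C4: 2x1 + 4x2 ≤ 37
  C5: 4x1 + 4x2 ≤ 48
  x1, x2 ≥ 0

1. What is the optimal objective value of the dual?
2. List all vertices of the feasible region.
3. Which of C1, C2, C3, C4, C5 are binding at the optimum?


1. 88
2. (0, 0), (12, 0), (8, 4), (0, 8)
3. C3, C5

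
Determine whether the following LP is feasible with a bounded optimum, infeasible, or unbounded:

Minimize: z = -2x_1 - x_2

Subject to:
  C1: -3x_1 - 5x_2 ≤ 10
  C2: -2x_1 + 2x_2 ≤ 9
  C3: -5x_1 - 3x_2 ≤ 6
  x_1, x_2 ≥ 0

Unbounded (objective can decrease without bound)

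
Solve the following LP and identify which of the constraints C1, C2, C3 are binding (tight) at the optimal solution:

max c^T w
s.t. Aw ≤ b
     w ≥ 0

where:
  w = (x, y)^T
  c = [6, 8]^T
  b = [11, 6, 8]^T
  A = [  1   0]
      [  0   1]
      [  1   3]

At x = 8, y = 0, compute slack b - a·x for each constraint:
  C1: 11 − 8 = 3  (slack)
  C2: 6 − 0 = 6  (slack)
  C3: 8 − 8 = 0  (binding)

Optimal: x = 8, y = 0
Binding: C3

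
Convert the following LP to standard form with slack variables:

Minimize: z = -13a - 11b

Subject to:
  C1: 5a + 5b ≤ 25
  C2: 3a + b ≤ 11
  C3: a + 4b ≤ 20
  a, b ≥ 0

min z = -13a - 11b

s.t.
  5a + 5b + s1 = 25
  3a + b + s2 = 11
  a + 4b + s3 = 20
  a, b, s1, s2, s3 ≥ 0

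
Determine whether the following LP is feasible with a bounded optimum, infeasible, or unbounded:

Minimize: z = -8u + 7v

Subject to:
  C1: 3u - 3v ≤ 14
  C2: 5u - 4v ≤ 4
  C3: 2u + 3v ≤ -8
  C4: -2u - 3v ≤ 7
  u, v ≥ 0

Infeasible (no feasible solution exists)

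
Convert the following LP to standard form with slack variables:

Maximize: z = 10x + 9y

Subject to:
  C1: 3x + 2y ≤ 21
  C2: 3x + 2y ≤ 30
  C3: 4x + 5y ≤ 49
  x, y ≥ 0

max z = 10x + 9y

s.t.
  3x + 2y + s1 = 21
  3x + 2y + s2 = 30
  4x + 5y + s3 = 49
  x, y, s1, s2, s3 ≥ 0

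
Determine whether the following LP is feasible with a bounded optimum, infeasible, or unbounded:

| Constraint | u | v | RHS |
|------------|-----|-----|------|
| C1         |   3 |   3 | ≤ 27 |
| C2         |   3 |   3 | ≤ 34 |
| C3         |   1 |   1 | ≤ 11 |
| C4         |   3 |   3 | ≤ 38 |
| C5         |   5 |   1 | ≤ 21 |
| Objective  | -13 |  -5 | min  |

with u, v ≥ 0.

Feasible with a bounded optimal solution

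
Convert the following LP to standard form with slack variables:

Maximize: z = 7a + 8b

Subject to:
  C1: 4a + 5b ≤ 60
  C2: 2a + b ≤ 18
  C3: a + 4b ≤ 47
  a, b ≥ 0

max z = 7a + 8b

s.t.
  4a + 5b + s1 = 60
  2a + b + s2 = 18
  a + 4b + s3 = 47
  a, b, s1, s2, s3 ≥ 0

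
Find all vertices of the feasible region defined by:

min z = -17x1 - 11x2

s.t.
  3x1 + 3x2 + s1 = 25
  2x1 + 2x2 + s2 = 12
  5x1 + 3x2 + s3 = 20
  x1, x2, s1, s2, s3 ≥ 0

(0, 0), (4, 0), (1, 5), (0, 6)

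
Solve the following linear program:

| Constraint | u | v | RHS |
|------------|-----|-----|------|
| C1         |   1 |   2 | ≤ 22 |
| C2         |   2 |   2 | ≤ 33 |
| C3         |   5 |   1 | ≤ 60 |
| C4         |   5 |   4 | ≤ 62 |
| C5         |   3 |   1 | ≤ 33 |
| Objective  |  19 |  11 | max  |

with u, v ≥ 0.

Evaluate the objective at each vertex of the feasible region:
  z(0, 0) = 0
  z(11, 0) = 209
  z(10, 3) = 223  ←
  z(6, 8) = 202
  z(0, 11) = 121
The maximum is at u = 10, v = 3.

u = 10, v = 3, z = 223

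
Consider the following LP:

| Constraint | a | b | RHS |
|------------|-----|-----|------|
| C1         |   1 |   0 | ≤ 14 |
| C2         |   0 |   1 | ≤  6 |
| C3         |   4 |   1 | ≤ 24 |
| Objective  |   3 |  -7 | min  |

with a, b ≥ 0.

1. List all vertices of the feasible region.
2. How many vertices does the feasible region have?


1. (0, 0), (6, 0), (4.5, 6), (0, 6)
2. 4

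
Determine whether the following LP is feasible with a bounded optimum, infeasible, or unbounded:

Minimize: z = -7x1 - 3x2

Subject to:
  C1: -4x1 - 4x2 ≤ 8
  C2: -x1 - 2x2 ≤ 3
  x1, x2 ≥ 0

Unbounded (objective can decrease without bound)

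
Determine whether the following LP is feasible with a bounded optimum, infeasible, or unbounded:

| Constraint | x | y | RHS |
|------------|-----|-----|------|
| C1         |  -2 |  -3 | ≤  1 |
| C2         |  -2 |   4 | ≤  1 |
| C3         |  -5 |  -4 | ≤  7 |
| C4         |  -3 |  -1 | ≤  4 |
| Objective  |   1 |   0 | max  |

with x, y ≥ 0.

Unbounded (objective can increase without bound)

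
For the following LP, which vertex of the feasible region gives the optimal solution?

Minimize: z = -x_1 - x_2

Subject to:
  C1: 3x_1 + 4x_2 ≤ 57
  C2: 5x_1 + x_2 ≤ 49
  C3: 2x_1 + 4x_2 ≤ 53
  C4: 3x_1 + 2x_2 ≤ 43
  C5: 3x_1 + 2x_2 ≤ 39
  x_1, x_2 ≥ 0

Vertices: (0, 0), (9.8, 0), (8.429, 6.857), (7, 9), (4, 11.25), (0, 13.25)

Evaluate the objective at each vertex of the feasible region:
  z(0, 0) = 0
  z(9.8, 0) = -9.8
  z(8.429, 6.857) = -15.29
  z(7, 9) = -16  ←
  z(4, 11.25) = -15.25
  z(0, 13.25) = -13.25
The minimum is at x_1 = 7, x_2 = 9.

(7, 9)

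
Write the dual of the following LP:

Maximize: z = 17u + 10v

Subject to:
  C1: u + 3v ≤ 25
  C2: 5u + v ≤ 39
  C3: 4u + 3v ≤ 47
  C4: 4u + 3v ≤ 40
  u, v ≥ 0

Primal max cᵀx s.t. Ax ≤ b, x ≥ 0  →  Dual min bᵀy s.t. Aᵀy ≥ c, y ≥ 0.

Minimize: z = 25y1 + 39y2 + 47y3 + 40y4

Subject to:
  y1 + 5y2 + 4y3 + 4y4 ≥ 17
  3y1 + y2 + 3y3 + 3y4 ≥ 10
  y1, y2, y3, y4 ≥ 0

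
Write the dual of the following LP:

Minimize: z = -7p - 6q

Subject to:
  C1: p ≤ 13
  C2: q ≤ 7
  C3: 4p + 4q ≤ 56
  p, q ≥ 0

Primal min cᵀx s.t. Ax ≤ b, x ≥ 0  →  Dual max −bᵀy s.t. Aᵀy ≥ −c, y ≥ 0.

Maximize: z = -13y1 - 7y2 - 56y3

Subject to:
  y1 + 4y3 ≥ 7
  y2 + 4y3 ≥ 6
  y1, y2, y3 ≥ 0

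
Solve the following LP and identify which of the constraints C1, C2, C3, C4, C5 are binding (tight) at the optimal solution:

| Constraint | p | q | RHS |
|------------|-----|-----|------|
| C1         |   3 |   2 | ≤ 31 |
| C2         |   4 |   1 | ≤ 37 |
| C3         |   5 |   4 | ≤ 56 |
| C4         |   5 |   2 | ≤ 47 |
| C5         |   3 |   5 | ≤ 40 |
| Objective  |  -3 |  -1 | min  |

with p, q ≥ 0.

At p = 9, q = 1, compute slack b - a·x for each constraint:
  C1: 31 − 29 = 2  (slack)
  C2: 37 − 37 = 0  (binding)
  C3: 56 − 49 = 7  (slack)
  C4: 47 − 47 = 0  (binding)
  C5: 40 − 32 = 8  (slack)

Optimal: p = 9, q = 1
Binding: C2, C4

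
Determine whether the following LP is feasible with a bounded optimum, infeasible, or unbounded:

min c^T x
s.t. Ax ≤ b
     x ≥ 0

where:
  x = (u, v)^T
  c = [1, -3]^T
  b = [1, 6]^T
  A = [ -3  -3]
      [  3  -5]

Unbounded (objective can decrease without bound)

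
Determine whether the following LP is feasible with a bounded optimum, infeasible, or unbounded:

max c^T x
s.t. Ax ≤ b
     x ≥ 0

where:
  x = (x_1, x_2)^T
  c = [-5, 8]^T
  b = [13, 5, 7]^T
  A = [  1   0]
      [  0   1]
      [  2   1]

Feasible with a bounded optimal solution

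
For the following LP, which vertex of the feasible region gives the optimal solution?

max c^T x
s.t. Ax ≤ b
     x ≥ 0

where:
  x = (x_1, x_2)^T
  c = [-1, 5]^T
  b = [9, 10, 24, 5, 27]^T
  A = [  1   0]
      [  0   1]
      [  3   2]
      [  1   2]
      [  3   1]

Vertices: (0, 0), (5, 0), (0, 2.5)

Evaluate the objective at each vertex of the feasible region:
  z(0, 0) = 0
  z(5, 0) = -5
  z(0, 2.5) = 12.5  ←
The maximum is at x_1 = 0, x_2 = 2.5.

(0, 2.5)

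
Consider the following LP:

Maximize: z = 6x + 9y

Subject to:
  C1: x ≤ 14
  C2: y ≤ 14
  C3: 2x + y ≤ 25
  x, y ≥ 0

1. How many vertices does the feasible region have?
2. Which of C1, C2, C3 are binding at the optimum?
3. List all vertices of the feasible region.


1. 4
2. C2, C3
3. (0, 0), (12.5, 0), (5.5, 14), (0, 14)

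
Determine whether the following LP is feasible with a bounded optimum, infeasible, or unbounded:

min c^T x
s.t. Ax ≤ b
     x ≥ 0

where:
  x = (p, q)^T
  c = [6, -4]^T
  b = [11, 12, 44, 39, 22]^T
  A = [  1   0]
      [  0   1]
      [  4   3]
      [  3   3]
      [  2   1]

Feasible with a bounded optimal solution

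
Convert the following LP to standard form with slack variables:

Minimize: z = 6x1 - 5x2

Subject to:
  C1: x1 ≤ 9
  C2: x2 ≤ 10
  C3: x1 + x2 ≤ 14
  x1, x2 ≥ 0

min z = 6x1 - 5x2

s.t.
  x1 + s1 = 9
  x2 + s2 = 10
  x1 + x2 + s3 = 14
  x1, x2, s1, s2, s3 ≥ 0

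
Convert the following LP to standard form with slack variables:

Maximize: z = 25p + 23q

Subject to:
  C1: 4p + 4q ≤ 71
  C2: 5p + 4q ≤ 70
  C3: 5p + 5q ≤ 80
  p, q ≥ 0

max z = 25p + 23q

s.t.
  4p + 4q + s1 = 71
  5p + 4q + s2 = 70
  5p + 5q + s3 = 80
  p, q, s1, s2, s3 ≥ 0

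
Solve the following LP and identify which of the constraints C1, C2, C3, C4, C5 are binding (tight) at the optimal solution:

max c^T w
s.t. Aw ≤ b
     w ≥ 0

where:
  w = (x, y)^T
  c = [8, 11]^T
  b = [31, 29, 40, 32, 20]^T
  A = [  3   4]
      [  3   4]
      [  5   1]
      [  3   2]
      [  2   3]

At x = 7, y = 2, compute slack b - a·x for each constraint:
  C1: 31 − 29 = 2  (slack)
  C2: 29 − 29 = 0  (binding)
  C3: 40 − 37 = 3  (slack)
  C4: 32 − 25 = 7  (slack)
  C5: 20 − 20 = 0  (binding)

Optimal: x = 7, y = 2
Binding: C2, C5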